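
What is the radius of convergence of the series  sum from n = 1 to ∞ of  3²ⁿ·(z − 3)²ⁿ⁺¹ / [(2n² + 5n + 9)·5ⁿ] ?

Ratio test: |a_{n+1}/a_n| = [(2n² + 5n + 9)/(2(n+1)² + 5(n+1) + 9)] · 9/5 → 9/5 as n → ∞.
Since the exponent of (z − 3) increases by 2 each term, convergence requires |z − 3|² < 5/9, hence R = √5/3.

R = √5/3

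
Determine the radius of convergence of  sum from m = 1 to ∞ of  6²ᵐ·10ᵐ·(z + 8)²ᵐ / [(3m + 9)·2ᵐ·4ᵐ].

R = √5/15

Apply the ratio test: |a_{m+1}| / |a_m| = [(3m + 9)/(3(m+1) + 9)] · 36·10/(2·4), which tends to 45 as m → ∞.
Since the exponent of (z + 8) increases by 2 each term, convergence requires |z + 8|² < 1/45, hence R = √5/15.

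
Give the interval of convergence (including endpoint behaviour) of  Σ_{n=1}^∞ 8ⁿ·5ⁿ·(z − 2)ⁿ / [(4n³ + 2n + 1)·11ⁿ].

Apply the ratio test: |a_{n+1}| / |a_n| = [(4n³ + 2n + 1)/(4(n+1)³ + 2(n+1) + 1)] · 8·5/11, which tends to 40/11 as n → ∞.
Thus R = 1/(40/11) = 11/40.
Check z = 91/40: the terms are on the order of 1/n³, so the series converges absolutely by comparison with the p-series (p = 3 > 1).
At z = 69/40: absolute convergence follows by limit comparison with Σ 1/n³.

[69/40, 91/40]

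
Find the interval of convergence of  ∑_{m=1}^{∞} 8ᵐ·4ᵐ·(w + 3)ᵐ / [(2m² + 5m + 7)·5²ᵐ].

[-121/32, -71/32]

By the ratio test, |a_{m+1}/a_m| = [(2m² + 5m + 7)/(2(m+1)² + 5(m+1) + 7)] · 8·4/25 → 32/25.
Thus R = 1/(32/25) = 25/32.
When w = -71/32, absolute convergence follows by limit comparison with Σ 1/m².
Endpoint w = -121/32: the series is dominated by a constant times Σ 1/m², which converges (p = 2 > 1).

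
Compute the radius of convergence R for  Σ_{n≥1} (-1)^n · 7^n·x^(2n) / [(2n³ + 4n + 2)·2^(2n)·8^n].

R = 4√14/7

By the ratio test, |a_{n+1}/a_n| = [(2n³ + 4n + 2)/(2(n+1)³ + 4(n+1) + 2)] · 7/(4·8) → 7/32.
Since the exponent of x increases by 2 each term, convergence requires |x|² < 32/7, hence R = 4√14/7.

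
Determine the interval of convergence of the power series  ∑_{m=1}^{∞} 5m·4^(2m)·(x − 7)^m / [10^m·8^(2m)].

(-33, 47)

Ratio test: |a_{m+1}/a_m| = [5(m+1)/5m] · 16/(10·64) → 1/40 as m → ∞.
The series converges when 1/40 · |x − 7| < 1, giving R = 40.
When x = 47, the m-th term does not approach 0; divergence by the term test.
Endpoint x = -33: the m-th term does not approach 0; divergence by the term test.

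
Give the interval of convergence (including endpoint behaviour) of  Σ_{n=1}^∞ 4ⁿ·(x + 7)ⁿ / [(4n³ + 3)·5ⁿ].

Apply the ratio test: |a_{n+1}| / |a_n| = [(4n³ + 3)/(4(n+1)³ + 3)] · 4/5, which tends to 4/5 as n → ∞.
The series converges when 4/5 · |x + 7| < 1, giving R = 5/4.
Endpoint x = -23/4: absolute convergence follows by limit comparison with Σ 1/n³.
Check x = -33/4: the series is dominated by a constant times Σ 1/n³, which converges (p = 3 > 1).

[-33/4, -23/4]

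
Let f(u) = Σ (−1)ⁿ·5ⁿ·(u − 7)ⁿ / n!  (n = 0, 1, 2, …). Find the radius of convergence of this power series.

The ratio of consecutive coefficients is 5 · 1/(n+1) → 0.
The ratio tends to 0 regardless of u, hence R = ∞.

R = ∞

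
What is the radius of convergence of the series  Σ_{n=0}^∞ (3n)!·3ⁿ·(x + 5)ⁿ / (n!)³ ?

R = 1/81

By the ratio test, |a_{n+1}/a_n| = (3n+1)·(3n+2)·(3n+3)/(n+1)³ · 3 → 81.
Thus R = 1/(81) = 1/81.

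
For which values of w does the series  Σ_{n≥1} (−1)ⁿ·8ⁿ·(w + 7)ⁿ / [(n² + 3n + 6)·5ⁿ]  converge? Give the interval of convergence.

Ratio test: |a_{n+1}/a_n| = [(n² + 3n + 6)/((n+1)² + 3(n+1) + 6)] · 8/5 → 8/5 as n → ∞.
Thus R = 1/(8/5) = 5/8.
At w = -51/8: the terms are on the order of 1/n², so the series converges absolutely by comparison with the p-series (p = 2 > 1).
At w = -61/8: absolute convergence follows by limit comparison with Σ 1/n².

[-61/8, -51/8]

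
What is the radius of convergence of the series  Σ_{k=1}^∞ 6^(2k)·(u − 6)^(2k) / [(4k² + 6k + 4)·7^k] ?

R = √7/6

The ratio of consecutive coefficients is [(4k² + 6k + 4)/(4(k+1)² + 6(k+1) + 4)] · 36/7 → 36/7.
Writing y = (u − 6)², the series in y has radius 7/36, so |u − 6| < √(7/36) and R = √7/6.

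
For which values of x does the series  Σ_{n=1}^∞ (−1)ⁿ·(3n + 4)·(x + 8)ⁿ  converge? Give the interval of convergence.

Ratio test: |a_{n+1}/a_n| = (3(n+1) + 4)/(3n + 4) → 1 as n → ∞.
Convergence for |x + 8| < 1, so R = 1.
When x = -7, the terms do not tend to 0, so the series diverges.
When x = -9, the terms do not tend to 0, so the series diverges.

(-9, -7)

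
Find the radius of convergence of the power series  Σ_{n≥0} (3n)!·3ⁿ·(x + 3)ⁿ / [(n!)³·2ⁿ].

Ratio test: |a_{n+1}/a_n| = (3n+1)·(3n+2)·(3n+3)/(n+1)³ · 3/2 → 81/2 as n → ∞.
Hence the series converges for |x + 3| < 1/(81/2) = 2/81, so the radius of convergence is 2/81.

R = 2/81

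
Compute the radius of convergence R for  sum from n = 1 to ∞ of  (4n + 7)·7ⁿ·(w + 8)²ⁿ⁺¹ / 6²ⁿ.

Apply the ratio test: |a_{n+1}| / |a_n| = [(4(n+1) + 7)/(4n + 7)] · 7/36, which tends to 7/36 as n → ∞.
Successive powers of (w + 8) differ by 2, so the series converges when |w + 8|² · 7/36 < 1, i.e. |w + 8| < √(36/7). So R = 6√7/7.

R = 6√7/7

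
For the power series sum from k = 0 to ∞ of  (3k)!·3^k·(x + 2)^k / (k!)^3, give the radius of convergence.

Ratio test: |a_{k+1}/a_k| = (3k+1)·(3k+2)·(3k+3)/(k+1)³ · 3 → 81 as k → ∞.
Convergence for |x + 2| · 81 < 1, i.e. |x + 2| < 1/81. So R = 1/81.

R = 1/81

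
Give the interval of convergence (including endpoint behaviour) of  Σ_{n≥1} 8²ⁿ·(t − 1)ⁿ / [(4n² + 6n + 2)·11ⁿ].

[53/64, 75/64]

The ratio of consecutive coefficients is [(4n² + 6n + 2)/(4(n+1)² + 6(n+1) + 2)] · 64/11 → 64/11.
The series converges when 64/11 · |t − 1| < 1, giving R = 11/64.
At t = 75/64: the series is dominated by a constant times Σ 1/n², which converges (p = 2 > 1).
Check t = 53/64: the series is dominated by a constant times Σ 1/n², which converges (p = 2 > 1).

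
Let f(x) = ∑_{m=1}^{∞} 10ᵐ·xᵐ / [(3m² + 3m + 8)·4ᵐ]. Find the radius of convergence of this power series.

R = 2/5

Apply the ratio test: |a_{m+1}| / |a_m| = [(3m² + 3m + 8)/(3(m+1)² + 3(m+1) + 8)] · 10/4, which tends to 5/2 as m → ∞.
The series converges when 5/2 · |x| < 1, giving R = 2/5.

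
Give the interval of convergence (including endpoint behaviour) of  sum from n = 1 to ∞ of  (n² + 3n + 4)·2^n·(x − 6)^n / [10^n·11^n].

(-49, 61)

Ratio test: |a_{n+1}/a_n| = [((n+1)² + 3(n+1) + 4)/(n² + 3n + 4)] · 2/(10·11) → 1/55 as n → ∞.
Thus R = 1/(1/55) = 55.
At x = 61: the n-th term does not approach 0; divergence by the term test.
When x = -49, the terms have absolute value of order n², which does not tend to 0, so the series diverges by the divergence test.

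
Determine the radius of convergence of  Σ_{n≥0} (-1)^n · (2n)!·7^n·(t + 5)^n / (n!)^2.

The ratio of consecutive coefficients is (2n+1)·(2n+2)/(n+1)² · 7 → 28.
Thus R = 1/(28) = 1/28.

R = 1/28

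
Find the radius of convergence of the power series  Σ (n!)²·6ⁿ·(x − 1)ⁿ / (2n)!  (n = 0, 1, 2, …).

Apply the ratio test: |a_{n+1}| / |a_n| = (n+1)²/[(2n+1)·(2n+2)] · 6, which tends to 3/2 as n → ∞.
Convergence for |x − 1| · 3/2 < 1, i.e. |x − 1| < 2/3. So R = 2/3.

R = 2/3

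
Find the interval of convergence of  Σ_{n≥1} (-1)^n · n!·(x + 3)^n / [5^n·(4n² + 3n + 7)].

{-3}

By the ratio test, |a_{n+1}/a_n| = (n+1) · 1/5 · (4n² + 3n + 7)/(4(n+1)² + 3(n+1) + 7) → ∞.
The ratio grows without bound, so the series diverges whenever (x + 3) ≠ 0; it converges only at x = -3. R = 0.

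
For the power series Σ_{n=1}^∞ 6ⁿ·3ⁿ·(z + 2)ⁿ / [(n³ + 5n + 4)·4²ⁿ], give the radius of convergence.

R = 8/9

The ratio of consecutive coefficients is [(n³ + 5n + 4)/((n+1)³ + 5(n+1) + 4)] · 6·3/16 → 9/8.
Hence the series converges for |z + 2| < 1/(9/8) = 8/9, so the radius of convergence is 8/9.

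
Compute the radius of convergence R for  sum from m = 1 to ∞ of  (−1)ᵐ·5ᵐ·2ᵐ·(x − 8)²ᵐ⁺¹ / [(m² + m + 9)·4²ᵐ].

R = 2√10/5

Apply the ratio test: |a_{m+1}| / |a_m| = [(m² + m + 9)/((m+1)² + (m+1) + 9)] · 5·2/16, which tends to 5/8 as m → ∞.
Writing y = (x − 8)², the series in y has radius 8/5, so |x − 8| < √(8/5) and R = 2√10/5.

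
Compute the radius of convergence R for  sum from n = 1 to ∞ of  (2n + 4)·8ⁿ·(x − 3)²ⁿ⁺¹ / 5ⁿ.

By the ratio test, |a_{n+1}/a_n| = [(2(n+1) + 4)/(2n + 4)] · 8/5 → 8/5.
Writing y = (x − 3)², the series in y has radius 5/8, so |x − 3| < √(5/8) and R = √10/4.

R = √10/4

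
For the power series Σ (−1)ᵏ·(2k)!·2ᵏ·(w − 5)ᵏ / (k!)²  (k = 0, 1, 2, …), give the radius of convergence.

R = 1/8

Ratio test: |a_{k+1}/a_k| = (2k+1)·(2k+2)/(k+1)² · 2 → 8 as k → ∞.
The series converges when 8 · |w − 5| < 1, giving R = 1/8.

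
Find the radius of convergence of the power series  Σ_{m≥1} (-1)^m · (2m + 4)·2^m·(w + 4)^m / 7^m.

Ratio test: |a_{m+1}/a_m| = [(2(m+1) + 4)/(2m + 4)] · 2/7 → 2/7 as m → ∞.
Hence the series converges for |w + 4| < 1/(2/7) = 7/2, so the radius of convergence is 7/2.

R = 7/2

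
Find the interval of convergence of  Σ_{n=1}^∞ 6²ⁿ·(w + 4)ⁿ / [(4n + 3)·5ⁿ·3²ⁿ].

Ratio test: |a_{n+1}/a_n| = [(4n + 3)/(4(n+1) + 3)] · 36/(5·9) → 4/5 as n → ∞.
The series converges when 4/5 · |w + 4| < 1, giving R = 5/4.
Check w = -11/4: comparison with the harmonic series Σ 1/n shows the series diverges.
When w = -21/4, convergence follows from the alternating series test (terms decrease monotonically to 0).

[-21/4, -11/4)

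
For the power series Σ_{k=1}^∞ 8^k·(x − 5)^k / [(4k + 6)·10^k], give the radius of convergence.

R = 5/4

Ratio test: |a_{k+1}/a_k| = [(4k + 6)/(4(k+1) + 6)] · 8/10 → 4/5 as k → ∞.
Hence the series converges for |x − 5| < 1/(4/5) = 5/4, so the radius of convergence is 5/4.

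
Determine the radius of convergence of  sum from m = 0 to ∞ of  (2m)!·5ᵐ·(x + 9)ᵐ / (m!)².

R = 1/20

By the ratio test, |a_{m+1}/a_m| = (2m+1)·(2m+2)/(m+1)² · 5 → 20.
Hence the series converges for |x + 9| < 1/(20) = 1/20, so the radius of convergence is 1/20.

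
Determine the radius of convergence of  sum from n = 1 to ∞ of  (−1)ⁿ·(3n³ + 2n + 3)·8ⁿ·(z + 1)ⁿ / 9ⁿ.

R = 9/8

By the ratio test, |a_{n+1}/a_n| = [(3(n+1)³ + 2(n+1) + 3)/(3n³ + 2n + 3)] · 8/9 → 8/9.
Hence the series converges for |z + 1| < 1/(8/9) = 9/8, so the radius of convergence is 9/8.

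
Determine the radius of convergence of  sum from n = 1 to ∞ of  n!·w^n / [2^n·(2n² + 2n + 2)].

Ratio test: |a_{n+1}/a_n| = (n+1) · 1/2 · (2n² + 2n + 2)/(2(n+1)² + 2(n+1) + 2) → ∞ as n → ∞.
The terms grow without bound for any w ≠ 0, so R = 0 (convergence only at w = 0).

R = 0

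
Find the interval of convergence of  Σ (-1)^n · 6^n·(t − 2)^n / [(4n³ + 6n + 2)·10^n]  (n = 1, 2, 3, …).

The ratio of consecutive coefficients is [(4n³ + 6n + 2)/(4(n+1)³ + 6(n+1) + 2)] · 6/10 → 3/5.
Convergence for |t − 2| · 3/5 < 1, i.e. |t − 2| < 5/3. So R = 5/3.
Endpoint t = 11/3: the series is dominated by a constant times Σ 1/n³, which converges (p = 3 > 1).
Endpoint t = 1/3: absolute convergence follows by limit comparison with Σ 1/n³.

[1/3, 11/3]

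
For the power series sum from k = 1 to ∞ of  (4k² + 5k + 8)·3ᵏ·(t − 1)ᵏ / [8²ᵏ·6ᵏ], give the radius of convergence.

R = 128

Ratio test: |a_{k+1}/a_k| = [(4(k+1)² + 5(k+1) + 8)/(4k² + 5k + 8)] · 3/(64·6) → 1/128 as k → ∞.
Hence the series converges for |t − 1| < 1/(1/128) = 128, so the radius of convergence is 128.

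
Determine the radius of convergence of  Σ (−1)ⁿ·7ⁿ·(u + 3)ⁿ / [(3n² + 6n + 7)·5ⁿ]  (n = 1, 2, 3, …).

R = 5/7

Apply the ratio test: |a_{n+1}| / |a_n| = [(3n² + 6n + 7)/(3(n+1)² + 6(n+1) + 7)] · 7/5, which tends to 7/5 as n → ∞.
Hence the series converges for |u + 3| < 1/(7/5) = 5/7, so the radius of convergence is 5/7.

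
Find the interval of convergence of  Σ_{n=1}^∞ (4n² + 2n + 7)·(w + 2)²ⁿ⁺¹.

The ratio of consecutive coefficients is (4(n+1)² + 2(n+1) + 7)/(4n² + 2n + 7) → 1.
Since the exponent of (w + 2) increases by 2 each term, convergence requires |w + 2|² < 1, hence R = 1.
Check w = -1: the terms do not tend to 0, so the series diverges.
At w = -3: the terms have absolute value of order n², which does not tend to 0, so the series diverges by the divergence test.

(-3, -1)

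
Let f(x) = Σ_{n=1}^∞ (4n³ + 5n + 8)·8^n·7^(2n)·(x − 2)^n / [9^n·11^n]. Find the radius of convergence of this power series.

By the ratio test, |a_{n+1}/a_n| = [(4(n+1)³ + 5(n+1) + 8)/(4n³ + 5n + 8)] · 8·49/(9·11) → 392/99.
Thus R = 1/(392/99) = 99/392.

R = 99/392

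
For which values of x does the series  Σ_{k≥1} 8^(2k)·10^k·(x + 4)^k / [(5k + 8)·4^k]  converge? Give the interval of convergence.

[-641/160, -639/160)

Ratio test: |a_{k+1}/a_k| = [(5k + 8)/(5(k+1) + 8)] · 64·10/4 → 160 as k → ∞.
The series converges when 160 · |x + 4| < 1, giving R = 1/160.
When x = -639/160, comparison with the harmonic series Σ 1/k shows the series diverges.
When x = -641/160, convergence follows from the alternating series test (terms decrease monotonically to 0).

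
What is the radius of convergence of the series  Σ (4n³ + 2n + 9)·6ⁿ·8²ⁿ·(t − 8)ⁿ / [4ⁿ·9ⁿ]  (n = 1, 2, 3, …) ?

R = 3/32

The ratio of consecutive coefficients is [(4(n+1)³ + 2(n+1) + 9)/(4n³ + 2n + 9)] · 6·64/(4·9) → 32/3.
Convergence for |t − 8| · 32/3 < 1, i.e. |t − 8| < 3/32. So R = 3/32.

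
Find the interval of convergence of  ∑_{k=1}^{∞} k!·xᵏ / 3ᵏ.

{0}

By the ratio test, |a_{k+1}/a_k| = (k+1) · 1/3 → ∞.
Since the ratio → ∞, the series diverges for every x ≠ 0, and R = 0.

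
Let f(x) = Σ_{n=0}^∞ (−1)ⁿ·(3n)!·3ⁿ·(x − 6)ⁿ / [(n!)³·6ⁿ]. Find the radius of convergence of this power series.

By the ratio test, |a_{n+1}/a_n| = (3n+1)·(3n+2)·(3n+3)/(n+1)³ · 3/6 → 27/2.
Thus R = 1/(27/2) = 2/27.

R = 2/27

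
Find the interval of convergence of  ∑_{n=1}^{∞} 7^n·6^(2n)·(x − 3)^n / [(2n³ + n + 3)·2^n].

The ratio of consecutive coefficients is [(2n³ + n + 3)/(2(n+1)³ + (n+1) + 3)] · 7·36/2 → 126.
Thus R = 1/(126) = 1/126.
Endpoint x = 379/126: the terms are on the order of 1/n³, so the series converges absolutely by comparison with the p-series (p = 3 > 1).
At x = 377/126: the terms are on the order of 1/n³, so the series converges absolutely by comparison with the p-series (p = 3 > 1).

[377/126, 379/126]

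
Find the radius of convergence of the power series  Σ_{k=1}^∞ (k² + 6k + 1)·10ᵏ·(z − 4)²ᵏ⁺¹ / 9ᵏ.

The ratio of consecutive coefficients is [((k+1)² + 6(k+1) + 1)/(k² + 6k + 1)] · 10/9 → 10/9.
Since the exponent of (z − 4) increases by 2 each term, convergence requires |z − 4|² < 9/10, hence R = 3√10/10.

R = 3√10/10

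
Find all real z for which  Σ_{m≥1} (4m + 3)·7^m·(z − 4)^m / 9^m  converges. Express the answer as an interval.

The ratio of consecutive coefficients is [(4(m+1) + 3)/(4m + 3)] · 7/9 → 7/9.
Hence the series converges for |z − 4| < 1/(7/9) = 9/7, so the radius of convergence is 9/7.
Check z = 37/7: the terms do not tend to 0, so the series diverges.
When z = 19/7, the terms have absolute value of order m, which does not tend to 0, so the series diverges by the divergence test.

(19/7, 37/7)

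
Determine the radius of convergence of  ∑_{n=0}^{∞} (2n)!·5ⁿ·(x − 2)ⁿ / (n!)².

R = 1/20

The ratio of consecutive coefficients is (2n+1)·(2n+2)/(n+1)² · 5 → 20.
Convergence for |x − 2| · 20 < 1, i.e. |x − 2| < 1/20. So R = 1/20.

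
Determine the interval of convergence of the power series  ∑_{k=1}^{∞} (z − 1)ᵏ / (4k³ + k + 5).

[0, 2]

By the ratio test, |a_{k+1}/a_k| = (4k³ + k + 5)/(4(k+1)³ + (k+1) + 5) → 1.
Hence R = 1.
When z = 2, the series is dominated by a constant times Σ 1/k³, which converges (p = 3 > 1).
Check z = 0: the series is dominated by a constant times Σ 1/k³, which converges (p = 3 > 1).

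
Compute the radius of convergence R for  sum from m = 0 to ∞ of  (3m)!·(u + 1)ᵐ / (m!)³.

R = 1/27

Ratio test: |a_{m+1}/a_m| = (3m+1)·(3m+2)·(3m+3)/(m+1)³ → 27 as m → ∞.
Hence the series converges for |u + 1| < 1/(27) = 1/27, so the radius of convergence is 1/27.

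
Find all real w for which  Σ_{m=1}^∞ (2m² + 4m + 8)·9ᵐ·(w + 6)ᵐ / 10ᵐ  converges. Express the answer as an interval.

(-64/9, -44/9)

Apply the ratio test: |a_{m+1}| / |a_m| = [(2(m+1)² + 4(m+1) + 8)/(2m² + 4m + 8)] · 9/10, which tends to 9/10 as m → ∞.
Hence the series converges for |w + 6| < 1/(9/10) = 10/9, so the radius of convergence is 10/9.
When w = -44/9, the m-th term does not approach 0; divergence by the term test.
At w = -64/9: the terms do not tend to 0, so the series diverges.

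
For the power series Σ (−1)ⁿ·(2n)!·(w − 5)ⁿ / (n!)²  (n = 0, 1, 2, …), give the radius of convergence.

R = 1/4

Apply the ratio test: |a_{n+1}| / |a_n| = (2n+1)·(2n+2)/(n+1)², which tends to 4 as n → ∞.
Convergence for |w − 5| · 4 < 1, i.e. |w − 5| < 1/4. So R = 1/4.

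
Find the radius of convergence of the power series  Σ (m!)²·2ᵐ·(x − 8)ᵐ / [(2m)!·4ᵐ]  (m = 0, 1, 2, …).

The ratio of consecutive coefficients is (m+1)²/[(2m+1)·(2m+2)] · 2/4 → 1/8.
Hence the series converges for |x − 8| < 1/(1/8) = 8, so the radius of convergence is 8.

R = 8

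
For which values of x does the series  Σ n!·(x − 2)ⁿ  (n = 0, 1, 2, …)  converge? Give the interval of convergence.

{2}

By the ratio test, |a_{n+1}/a_n| = (n+1) → ∞.
The ratio grows without bound, so the series diverges whenever (x − 2) ≠ 0; it converges only at x = 2. R = 0.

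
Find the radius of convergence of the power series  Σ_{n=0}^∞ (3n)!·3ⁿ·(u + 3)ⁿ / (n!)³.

The ratio of consecutive coefficients is (3n+1)·(3n+2)·(3n+3)/(n+1)³ · 3 → 81.
Convergence for |u + 3| · 81 < 1, i.e. |u + 3| < 1/81. So R = 1/81.

R = 1/81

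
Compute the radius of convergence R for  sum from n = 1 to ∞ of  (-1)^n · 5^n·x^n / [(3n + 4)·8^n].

R = 8/5

The ratio of consecutive coefficients is [(3n + 4)/(3(n+1) + 4)] · 5/8 → 5/8.
Convergence for |x| · 5/8 < 1, i.e. |x| < 8/5. So R = 8/5.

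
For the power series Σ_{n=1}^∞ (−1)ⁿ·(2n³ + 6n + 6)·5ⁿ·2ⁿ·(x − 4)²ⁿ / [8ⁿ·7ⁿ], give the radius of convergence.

Ratio test: |a_{n+1}/a_n| = [(2(n+1)³ + 6(n+1) + 6)/(2n³ + 6n + 6)] · 5·2/(8·7) → 5/28 as n → ∞.
Since the exponent of (x − 4) increases by 2 each term, convergence requires |x − 4|² < 28/5, hence R = 2√35/5.

R = 2√35/5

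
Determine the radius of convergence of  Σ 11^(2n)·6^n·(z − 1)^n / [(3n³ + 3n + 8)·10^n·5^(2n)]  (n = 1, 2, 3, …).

R = 125/363

The ratio of consecutive coefficients is [(3n³ + 3n + 8)/(3(n+1)³ + 3(n+1) + 8)] · 121·6/(10·25) → 363/125.
The series converges when 363/125 · |z − 1| < 1, giving R = 125/363.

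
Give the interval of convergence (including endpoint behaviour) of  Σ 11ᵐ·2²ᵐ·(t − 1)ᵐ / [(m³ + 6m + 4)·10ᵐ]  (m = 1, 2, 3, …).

Apply the ratio test: |a_{m+1}| / |a_m| = [(m³ + 6m + 4)/((m+1)³ + 6(m+1) + 4)] · 11·4/10, which tends to 22/5 as m → ∞.
Thus R = 1/(22/5) = 5/22.
Check t = 27/22: the terms are on the order of 1/m³, so the series converges absolutely by comparison with the p-series (p = 3 > 1).
Check t = 17/22: the terms are on the order of 1/m³, so the series converges absolutely by comparison with the p-series (p = 3 > 1).

[17/22, 27/22]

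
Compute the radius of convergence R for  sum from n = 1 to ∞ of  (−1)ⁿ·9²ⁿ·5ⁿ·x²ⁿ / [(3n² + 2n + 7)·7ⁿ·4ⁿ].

R = 2√35/45

By the ratio test, |a_{n+1}/a_n| = [(3n² + 2n + 7)/(3(n+1)² + 2(n+1) + 7)] · 81·5/(7·4) → 405/28.
Successive powers of x differ by 2, so the series converges when |x|² · 405/28 < 1, i.e. |x| < √(28/405). So R = 2√35/45.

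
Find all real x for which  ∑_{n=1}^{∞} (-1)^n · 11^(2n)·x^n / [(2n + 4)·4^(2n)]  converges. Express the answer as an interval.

(-16/121, 16/121]

Ratio test: |a_{n+1}/a_n| = [(2n + 4)/(2(n+1) + 4)] · 121/16 → 121/16 as n → ∞.
Hence the series converges for |x| < 1/(121/16) = 16/121, so the radius of convergence is 16/121.
Check x = 16/121: the terms alternate in sign and decrease monotonically to 0 in absolute value (size ~ c/n), so the alternating series test gives convergence.
At x = -16/121: comparison with the harmonic series Σ 1/n shows the series diverges.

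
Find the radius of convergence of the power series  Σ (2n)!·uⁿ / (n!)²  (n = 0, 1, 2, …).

R = 1/4

Ratio test: |a_{n+1}/a_n| = (2n+1)·(2n+2)/(n+1)² → 4 as n → ∞.
Hence the series converges for |u| < 1/(4) = 1/4, so the radius of convergence is 1/4.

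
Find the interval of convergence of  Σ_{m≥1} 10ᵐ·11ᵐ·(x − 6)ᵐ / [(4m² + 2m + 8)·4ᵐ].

Ratio test: |a_{m+1}/a_m| = [(4m² + 2m + 8)/(4(m+1)² + 2(m+1) + 8)] · 10·11/4 → 55/2 as m → ∞.
Thus R = 1/(55/2) = 2/55.
Endpoint x = 332/55: the terms are on the order of 1/m², so the series converges absolutely by comparison with the p-series (p = 2 > 1).
When x = 328/55, absolute convergence follows by limit comparison with Σ 1/m².

[328/55, 332/55]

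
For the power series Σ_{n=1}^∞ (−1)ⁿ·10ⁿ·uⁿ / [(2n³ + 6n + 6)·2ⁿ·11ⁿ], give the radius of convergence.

By the ratio test, |a_{n+1}/a_n| = [(2n³ + 6n + 6)/(2(n+1)³ + 6(n+1) + 6)] · 10/(2·11) → 5/11.
Hence the series converges for |u| < 1/(5/11) = 11/5, so the radius of convergence is 11/5.

R = 11/5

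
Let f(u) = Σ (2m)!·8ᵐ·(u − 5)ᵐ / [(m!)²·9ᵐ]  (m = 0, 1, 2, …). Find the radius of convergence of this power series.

Ratio test: |a_{m+1}/a_m| = (2m+1)·(2m+2)/(m+1)² · 8/9 → 32/9 as m → ∞.
The series converges when 32/9 · |u − 5| < 1, giving R = 9/32.

R = 9/32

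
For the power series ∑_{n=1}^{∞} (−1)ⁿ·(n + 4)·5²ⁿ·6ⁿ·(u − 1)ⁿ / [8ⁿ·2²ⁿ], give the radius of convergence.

By the ratio test, |a_{n+1}/a_n| = [((n+1) + 4)/(n + 4)] · 25·6/(8·4) → 75/16.
Convergence for |u − 1| · 75/16 < 1, i.e. |u − 1| < 16/75. So R = 16/75.

R = 16/75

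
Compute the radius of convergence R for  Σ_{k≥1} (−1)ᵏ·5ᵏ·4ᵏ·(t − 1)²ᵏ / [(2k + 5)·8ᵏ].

R = √10/5

The ratio of consecutive coefficients is [(2k + 5)/(2(k+1) + 5)] · 5·4/8 → 5/2.
Successive powers of (t − 1) differ by 2, so the series converges when |t − 1|² · 5/2 < 1, i.e. |t − 1| < √(2/5). So R = √10/5.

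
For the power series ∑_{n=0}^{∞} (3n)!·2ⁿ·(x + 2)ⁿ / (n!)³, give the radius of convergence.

Apply the ratio test: |a_{n+1}| / |a_n| = (3n+1)·(3n+2)·(3n+3)/(n+1)³ · 2, which tends to 54 as n → ∞.
Convergence for |x + 2| · 54 < 1, i.e. |x + 2| < 1/54. So R = 1/54.

R = 1/54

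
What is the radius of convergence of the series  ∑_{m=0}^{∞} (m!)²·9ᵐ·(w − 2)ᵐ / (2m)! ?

R = 4/9

Ratio test: |a_{m+1}/a_m| = (m+1)²/[(2m+1)·(2m+2)] · 9 → 9/4 as m → ∞.
The series converges when 9/4 · |w − 2| < 1, giving R = 4/9.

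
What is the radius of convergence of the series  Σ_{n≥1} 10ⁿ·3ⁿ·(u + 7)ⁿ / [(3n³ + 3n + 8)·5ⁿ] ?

R = 1/6

The ratio of consecutive coefficients is [(3n³ + 3n + 8)/(3(n+1)³ + 3(n+1) + 8)] · 10·3/5 → 6.
The series converges when 6 · |u + 7| < 1, giving R = 1/6.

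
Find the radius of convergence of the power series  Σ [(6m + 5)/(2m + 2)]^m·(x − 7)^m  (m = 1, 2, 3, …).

R = 1/3

Applying the root test, |a_m|^(1/m) = (6m + 5)/(2m + 2) → 3.
Hence the series converges for |x − 7| < 1/(3) = 1/3, so the radius of convergence is 1/3.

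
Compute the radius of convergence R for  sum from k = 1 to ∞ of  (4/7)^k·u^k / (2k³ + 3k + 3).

R = 7/4

Apply the ratio test: |a_{k+1}| / |a_k| = [(2k³ + 3k + 3)/(2(k+1)³ + 3(k+1) + 3)] · 4/7, which tends to 4/7 as k → ∞.
Convergence for |u| · 4/7 < 1, i.e. |u| < 7/4. So R = 7/4.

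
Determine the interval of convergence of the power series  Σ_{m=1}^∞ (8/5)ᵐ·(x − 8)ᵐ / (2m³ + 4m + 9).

[59/8, 69/8]

Ratio test: |a_{m+1}/a_m| = [(2m³ + 4m + 9)/(2(m+1)³ + 4(m+1) + 9)] · 8/5 → 8/5 as m → ∞.
Thus R = 1/(8/5) = 5/8.
When x = 69/8, the terms are on the order of 1/m³, so the series converges absolutely by comparison with the p-series (p = 3 > 1).
Endpoint x = 59/8: absolute convergence follows by limit comparison with Σ 1/m³.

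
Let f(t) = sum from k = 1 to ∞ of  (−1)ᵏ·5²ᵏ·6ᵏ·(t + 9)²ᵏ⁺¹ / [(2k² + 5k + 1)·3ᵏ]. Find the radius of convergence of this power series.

R = √2/10

Apply the ratio test: |a_{k+1}| / |a_k| = [(2k² + 5k + 1)/(2(k+1)² + 5(k+1) + 1)] · 25·6/3, which tends to 50 as k → ∞.
Since the exponent of (t + 9) increases by 2 each term, convergence requires |t + 9|² < 1/50, hence R = √2/10.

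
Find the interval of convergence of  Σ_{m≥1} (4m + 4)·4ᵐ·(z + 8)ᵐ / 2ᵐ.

(-17/2, -15/2)

By the ratio test, |a_{m+1}/a_m| = [(4(m+1) + 4)/(4m + 4)] · 4/2 → 2.
Hence the series converges for |z + 8| < 1/(2) = 1/2, so the radius of convergence is 1/2.
When z = -15/2, the terms do not tend to 0, so the series diverges.
Check z = -17/2: the terms have absolute value of order m, which does not tend to 0, so the series diverges by the divergence test.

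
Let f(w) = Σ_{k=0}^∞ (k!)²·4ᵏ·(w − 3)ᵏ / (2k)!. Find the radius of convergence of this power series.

R = 1

Apply the ratio test: |a_{k+1}| / |a_k| = (k+1)²/[(2k+1)·(2k+2)] · 4, which tends to 1 as k → ∞.
Hence R = 1.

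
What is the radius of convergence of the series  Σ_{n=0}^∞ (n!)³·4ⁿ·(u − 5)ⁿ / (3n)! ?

The ratio of consecutive coefficients is (n+1)³/[(3n+1)·(3n+2)·(3n+3)] · 4 → 4/27.
Convergence for |u − 5| · 4/27 < 1, i.e. |u − 5| < 27/4. So R = 27/4.

R = 27/4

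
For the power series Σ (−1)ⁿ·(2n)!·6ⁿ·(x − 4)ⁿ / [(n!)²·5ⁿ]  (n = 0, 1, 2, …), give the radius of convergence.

R = 5/24

Apply the ratio test: |a_{n+1}| / |a_n| = (2n+1)·(2n+2)/(n+1)² · 6/5, which tends to 24/5 as n → ∞.
Thus R = 1/(24/5) = 5/24.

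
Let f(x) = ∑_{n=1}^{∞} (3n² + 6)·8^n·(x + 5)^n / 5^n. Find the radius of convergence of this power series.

R = 5/8

Apply the ratio test: |a_{n+1}| / |a_n| = [(3(n+1)² + 6)/(3n² + 6)] · 8/5, which tends to 8/5 as n → ∞.
The series converges when 8/5 · |x + 5| < 1, giving R = 5/8.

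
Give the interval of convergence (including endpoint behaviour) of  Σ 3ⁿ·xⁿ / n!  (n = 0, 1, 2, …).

(−∞, ∞)

By the ratio test, |a_{n+1}/a_n| = 3 · 1/(n+1) → 0.
The ratio tends to 0 regardless of x, hence R = ∞.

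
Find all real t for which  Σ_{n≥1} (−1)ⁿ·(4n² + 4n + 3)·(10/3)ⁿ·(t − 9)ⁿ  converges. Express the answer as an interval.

Apply the ratio test: |a_{n+1}| / |a_n| = [(4(n+1)² + 4(n+1) + 3)/(4n² + 4n + 3)] · 10/3, which tends to 10/3 as n → ∞.
Thus R = 1/(10/3) = 3/10.
Check t = 93/10: the terms have absolute value of order n², which does not tend to 0, so the series diverges by the divergence test.
Check t = 87/10: the terms do not tend to 0, so the series diverges.

(87/10, 93/10)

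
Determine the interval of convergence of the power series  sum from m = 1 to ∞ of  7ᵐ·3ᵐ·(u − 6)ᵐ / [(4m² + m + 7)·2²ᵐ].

[122/21, 130/21]

By the ratio test, |a_{m+1}/a_m| = [(4m² + m + 7)/(4(m+1)² + (m+1) + 7)] · 7·3/4 → 21/4.
The series converges when 21/4 · |u − 6| < 1, giving R = 4/21.
Check u = 130/21: the series is dominated by a constant times Σ 1/m², which converges (p = 2 > 1).
At u = 122/21: the terms are on the order of 1/m², so the series converges absolutely by comparison with the p-series (p = 2 > 1).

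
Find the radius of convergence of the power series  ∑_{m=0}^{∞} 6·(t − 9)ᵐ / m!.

Ratio test: |a_{m+1}/a_m| = 6/6 · 1/(m+1) → 0 as m → ∞.
Since the limit is 0 < 1 for every t, the series converges on all of ℝ and R = ∞.

R = ∞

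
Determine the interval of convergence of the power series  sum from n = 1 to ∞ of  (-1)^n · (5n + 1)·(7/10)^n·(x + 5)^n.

(-45/7, -25/7)

By the ratio test, |a_{n+1}/a_n| = [(5(n+1) + 1)/(5n + 1)] · 7/10 → 7/10.
Convergence for |x + 5| · 7/10 < 1, i.e. |x + 5| < 10/7. So R = 10/7.
Check x = -25/7: the terms have absolute value of order n, which does not tend to 0, so the series diverges by the divergence test.
At x = -45/7: the terms have absolute value of order n, which does not tend to 0, so the series diverges by the divergence test.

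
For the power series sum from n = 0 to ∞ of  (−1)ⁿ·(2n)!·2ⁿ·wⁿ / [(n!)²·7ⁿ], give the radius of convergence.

R = 7/8

Apply the ratio test: |a_{n+1}| / |a_n| = (2n+1)·(2n+2)/(n+1)² · 2/7, which tends to 8/7 as n → ∞.
The series converges when 8/7 · |w| < 1, giving R = 7/8.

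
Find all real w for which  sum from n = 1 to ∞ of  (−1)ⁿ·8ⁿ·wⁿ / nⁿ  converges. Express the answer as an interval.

(−∞, ∞)

Root test: |a_n|^(1/n) = 8/n → 0.
Since the n-th root of |a_n| tends to 0, the series converges for all real w; R = ∞.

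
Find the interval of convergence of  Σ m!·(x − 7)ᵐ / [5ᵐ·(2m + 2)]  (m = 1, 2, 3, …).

By the ratio test, |a_{m+1}/a_m| = (m+1) · 1/5 · (2m + 2)/(2(m+1) + 2) → ∞.
Since the ratio → ∞, the series diverges for every x ≠ 7, and R = 0.

{7}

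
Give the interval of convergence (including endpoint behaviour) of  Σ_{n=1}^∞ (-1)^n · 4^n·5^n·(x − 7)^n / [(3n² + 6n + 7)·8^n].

The ratio of consecutive coefficients is [(3n² + 6n + 7)/(3(n+1)² + 6(n+1) + 7)] · 4·5/8 → 5/2.
Convergence for |x − 7| · 5/2 < 1, i.e. |x − 7| < 2/5. So R = 2/5.
When x = 37/5, absolute convergence follows by limit comparison with Σ 1/n².
Check x = 33/5: the terms are on the order of 1/n², so the series converges absolutely by comparison with the p-series (p = 2 > 1).

[33/5, 37/5]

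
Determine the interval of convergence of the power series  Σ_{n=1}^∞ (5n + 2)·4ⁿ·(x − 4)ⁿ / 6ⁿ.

(5/2, 11/2)

Apply the ratio test: |a_{n+1}| / |a_n| = [(5(n+1) + 2)/(5n + 2)] · 4/6, which tends to 2/3 as n → ∞.
Thus R = 1/(2/3) = 3/2.
Endpoint x = 11/2: the terms do not tend to 0, so the series diverges.
Endpoint x = 5/2: the terms do not tend to 0, so the series diverges.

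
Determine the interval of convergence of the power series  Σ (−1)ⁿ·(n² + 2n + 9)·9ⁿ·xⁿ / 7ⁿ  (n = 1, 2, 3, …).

The ratio of consecutive coefficients is [((n+1)² + 2(n+1) + 9)/(n² + 2n + 9)] · 9/7 → 9/7.
Convergence for |x| · 9/7 < 1, i.e. |x| < 7/9. So R = 7/9.
Endpoint x = 7/9: the terms do not tend to 0, so the series diverges.
Check x = -7/9: the n-th term does not approach 0; divergence by the term test.

(-7/9, 7/9)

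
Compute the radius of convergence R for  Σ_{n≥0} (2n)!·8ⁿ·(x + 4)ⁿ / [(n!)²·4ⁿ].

R = 1/8

Apply the ratio test: |a_{n+1}| / |a_n| = (2n+1)·(2n+2)/(n+1)² · 8/4, which tends to 8 as n → ∞.
The series converges when 8 · |x + 4| < 1, giving R = 1/8.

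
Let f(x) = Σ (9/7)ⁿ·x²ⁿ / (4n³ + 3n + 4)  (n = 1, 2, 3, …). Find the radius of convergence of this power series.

Apply the ratio test: |a_{n+1}| / |a_n| = [(4n³ + 3n + 4)/(4(n+1)³ + 3(n+1) + 4)] · 9/7, which tends to 9/7 as n → ∞.
Since the exponent of x increases by 2 each term, convergence requires |x|² < 7/9, hence R = √7/3.

R = √7/3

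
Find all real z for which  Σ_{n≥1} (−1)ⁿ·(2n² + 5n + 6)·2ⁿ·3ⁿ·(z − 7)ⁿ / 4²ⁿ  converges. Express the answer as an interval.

The ratio of consecutive coefficients is [(2(n+1)² + 5(n+1) + 6)/(2n² + 5n + 6)] · 2·3/16 → 3/8.
Hence the series converges for |z − 7| < 1/(3/8) = 8/3, so the radius of convergence is 8/3.
Check z = 29/3: the terms do not tend to 0, so the series diverges.
At z = 13/3: the terms do not tend to 0, so the series diverges.

(13/3, 29/3)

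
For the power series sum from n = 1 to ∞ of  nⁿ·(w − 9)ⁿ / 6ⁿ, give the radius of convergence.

Root test: |a_n|^(1/n) = n/6 → ∞.
Since the n-th root of |a_n| is unbounded, the series converges only at w = 9; R = 0.

R = 0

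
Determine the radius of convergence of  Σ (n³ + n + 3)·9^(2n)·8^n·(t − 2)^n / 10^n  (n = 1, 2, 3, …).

By the ratio test, |a_{n+1}/a_n| = [((n+1)³ + (n+1) + 3)/(n³ + n + 3)] · 81·8/10 → 324/5.
Thus R = 1/(324/5) = 5/324.

R = 5/324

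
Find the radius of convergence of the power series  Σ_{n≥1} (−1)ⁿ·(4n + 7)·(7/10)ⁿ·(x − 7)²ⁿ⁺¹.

Ratio test: |a_{n+1}/a_n| = [(4(n+1) + 7)/(4n + 7)] · 7/10 → 7/10 as n → ∞.
Writing y = (x − 7)², the series in y has radius 10/7, so |x − 7| < √(10/7) and R = √70/7.

R = √70/7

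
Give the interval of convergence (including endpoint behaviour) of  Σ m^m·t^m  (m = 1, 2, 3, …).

{0}

Applying the root test, |a_m|^(1/m) = m → ∞.
The root grows without bound, so R = 0 (convergence only at t = 0).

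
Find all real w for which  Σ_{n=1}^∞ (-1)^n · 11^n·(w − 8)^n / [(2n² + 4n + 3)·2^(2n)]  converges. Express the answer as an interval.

Ratio test: |a_{n+1}/a_n| = [(2n² + 4n + 3)/(2(n+1)² + 4(n+1) + 3)] · 11/4 → 11/4 as n → ∞.
Convergence for |w − 8| · 11/4 < 1, i.e. |w − 8| < 4/11. So R = 4/11.
Check w = 92/11: absolute convergence follows by limit comparison with Σ 1/n².
At w = 84/11: absolute convergence follows by limit comparison with Σ 1/n².

[84/11, 92/11]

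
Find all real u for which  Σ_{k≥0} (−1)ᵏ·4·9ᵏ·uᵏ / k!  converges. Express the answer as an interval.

Apply the ratio test: |a_{k+1}| / |a_k| = 4/4 · 9 · 1/(k+1), which tends to 0 as k → ∞.
Since the limit is 0 < 1 for every u, the series converges on all of ℝ and R = ∞.

(−∞, ∞)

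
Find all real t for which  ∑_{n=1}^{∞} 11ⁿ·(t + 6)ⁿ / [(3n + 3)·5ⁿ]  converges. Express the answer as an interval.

[-71/11, -61/11)

By the ratio test, |a_{n+1}/a_n| = [(3n + 3)/(3(n+1) + 3)] · 11/5 → 11/5.
Thus R = 1/(11/5) = 5/11.
Endpoint t = -61/11: comparison with the harmonic series Σ 1/n shows the series diverges.
At t = -71/11: an alternating series whose terms decrease to 0 in absolute value, so it converges by the Leibniz criterion.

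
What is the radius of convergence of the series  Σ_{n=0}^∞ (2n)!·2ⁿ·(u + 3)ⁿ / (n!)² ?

Apply the ratio test: |a_{n+1}| / |a_n| = (2n+1)·(2n+2)/(n+1)² · 2, which tends to 8 as n → ∞.
Thus R = 1/(8) = 1/8.

R = 1/8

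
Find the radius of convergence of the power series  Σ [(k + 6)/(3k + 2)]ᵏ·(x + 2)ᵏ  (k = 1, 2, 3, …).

R = 3

Applying the root test, |a_k|^(1/k) = (k + 6)/(3k + 2) → 1/3.
Thus R = 1/(1/3) = 3.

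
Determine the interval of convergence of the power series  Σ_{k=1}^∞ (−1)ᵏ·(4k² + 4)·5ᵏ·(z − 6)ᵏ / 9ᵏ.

(21/5, 39/5)

Ratio test: |a_{k+1}/a_k| = [(4(k+1)² + 4)/(4k² + 4)] · 5/9 → 5/9 as k → ∞.
Convergence for |z − 6| · 5/9 < 1, i.e. |z − 6| < 9/5. So R = 9/5.
When z = 39/5, the terms do not tend to 0, so the series diverges.
Endpoint z = 21/5: the k-th term does not approach 0; divergence by the term test.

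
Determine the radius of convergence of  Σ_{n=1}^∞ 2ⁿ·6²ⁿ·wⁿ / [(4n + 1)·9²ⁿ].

R = 9/8

Ratio test: |a_{n+1}/a_n| = [(4n + 1)/(4(n+1) + 1)] · 2·36/81 → 8/9 as n → ∞.
Hence the series converges for |w| < 1/(8/9) = 9/8, so the radius of convergence is 9/8.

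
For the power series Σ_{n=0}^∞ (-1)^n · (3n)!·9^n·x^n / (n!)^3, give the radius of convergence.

R = 1/243

By the ratio test, |a_{n+1}/a_n| = (3n+1)·(3n+2)·(3n+3)/(n+1)³ · 9 → 243.
Hence the series converges for |x| < 1/(243) = 1/243, so the radius of convergence is 1/243.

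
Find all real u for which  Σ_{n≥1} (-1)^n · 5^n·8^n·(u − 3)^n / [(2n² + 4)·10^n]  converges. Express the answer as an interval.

[11/4, 13/4]

The ratio of consecutive coefficients is [(2n² + 4)/(2(n+1)² + 4)] · 5·8/10 → 4.
The series converges when 4 · |u − 3| < 1, giving R = 1/4.
Endpoint u = 13/4: absolute convergence follows by limit comparison with Σ 1/n².
When u = 11/4, absolute convergence follows by limit comparison with Σ 1/n².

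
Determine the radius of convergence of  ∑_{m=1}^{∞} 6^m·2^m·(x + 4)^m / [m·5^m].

The ratio of consecutive coefficients is [m/(m+1)] · 6·2/5 → 12/5.
Hence the series converges for |x + 4| < 1/(12/5) = 5/12, so the radius of convergence is 5/12.

R = 5/12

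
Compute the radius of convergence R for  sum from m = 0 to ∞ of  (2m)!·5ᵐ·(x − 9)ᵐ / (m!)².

Apply the ratio test: |a_{m+1}| / |a_m| = (2m+1)·(2m+2)/(m+1)² · 5, which tends to 20 as m → ∞.
The series converges when 20 · |x − 9| < 1, giving R = 1/20.

R = 1/20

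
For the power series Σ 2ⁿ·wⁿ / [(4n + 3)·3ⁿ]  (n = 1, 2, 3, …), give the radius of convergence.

R = 3/2

The ratio of consecutive coefficients is [(4n + 3)/(4(n+1) + 3)] · 2/3 → 2/3.
Convergence for |w| · 2/3 < 1, i.e. |w| < 3/2. So R = 3/2.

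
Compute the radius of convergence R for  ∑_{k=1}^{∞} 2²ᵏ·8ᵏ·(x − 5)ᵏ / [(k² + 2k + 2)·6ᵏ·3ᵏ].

R = 9/16

The ratio of consecutive coefficients is [(k² + 2k + 2)/((k+1)² + 2(k+1) + 2)] · 4·8/(6·3) → 16/9.
Convergence for |x − 5| · 16/9 < 1, i.e. |x − 5| < 9/16. So R = 9/16.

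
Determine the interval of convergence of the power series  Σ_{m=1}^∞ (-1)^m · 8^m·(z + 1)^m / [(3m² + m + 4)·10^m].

Apply the ratio test: |a_{m+1}| / |a_m| = [(3m² + m + 4)/(3(m+1)² + (m+1) + 4)] · 8/10, which tends to 4/5 as m → ∞.
Convergence for |z + 1| · 4/5 < 1, i.e. |z + 1| < 5/4. So R = 5/4.
Endpoint z = 1/4: the series is dominated by a constant times Σ 1/m², which converges (p = 2 > 1).
Endpoint z = -9/4: the terms are on the order of 1/m², so the series converges absolutely by comparison with the p-series (p = 2 > 1).

[-9/4, 1/4]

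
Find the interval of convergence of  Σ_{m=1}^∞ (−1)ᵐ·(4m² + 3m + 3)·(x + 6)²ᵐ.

(-7, -5)

Ratio test: |a_{m+1}/a_m| = (4(m+1)² + 3(m+1) + 3)/(4m² + 3m + 3) → 1 as m → ∞.
Writing y = (x + 6)², the series in y has radius 1, so |x + 6| < √(1) = 1 and R = 1.
Endpoint x = -5: the m-th term does not approach 0; divergence by the term test.
Endpoint x = -7: the terms have absolute value of order m², which does not tend to 0, so the series diverges by the divergence test.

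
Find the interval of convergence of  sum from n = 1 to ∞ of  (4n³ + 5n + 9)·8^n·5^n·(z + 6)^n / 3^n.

By the ratio test, |a_{n+1}/a_n| = [(4(n+1)³ + 5(n+1) + 9)/(4n³ + 5n + 9)] · 8·5/3 → 40/3.
Convergence for |z + 6| · 40/3 < 1, i.e. |z + 6| < 3/40. So R = 3/40.
Check z = -237/40: the terms do not tend to 0, so the series diverges.
At z = -243/40: the n-th term does not approach 0; divergence by the term test.

(-243/40, -237/40)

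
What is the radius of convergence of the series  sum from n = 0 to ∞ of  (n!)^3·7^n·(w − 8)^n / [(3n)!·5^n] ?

Ratio test: |a_{n+1}/a_n| = (n+1)³/[(3n+1)·(3n+2)·(3n+3)] · 7/5 → 7/135 as n → ∞.
Thus R = 1/(7/135) = 135/7.

R = 135/7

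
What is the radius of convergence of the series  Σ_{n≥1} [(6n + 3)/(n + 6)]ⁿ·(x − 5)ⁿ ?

R = 1/6

Applying the root test, |a_n|^(1/n) = (6n + 3)/(n + 6) → 6.
Convergence for |x − 5| · 6 < 1, i.e. |x − 5| < 1/6. So R = 1/6.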